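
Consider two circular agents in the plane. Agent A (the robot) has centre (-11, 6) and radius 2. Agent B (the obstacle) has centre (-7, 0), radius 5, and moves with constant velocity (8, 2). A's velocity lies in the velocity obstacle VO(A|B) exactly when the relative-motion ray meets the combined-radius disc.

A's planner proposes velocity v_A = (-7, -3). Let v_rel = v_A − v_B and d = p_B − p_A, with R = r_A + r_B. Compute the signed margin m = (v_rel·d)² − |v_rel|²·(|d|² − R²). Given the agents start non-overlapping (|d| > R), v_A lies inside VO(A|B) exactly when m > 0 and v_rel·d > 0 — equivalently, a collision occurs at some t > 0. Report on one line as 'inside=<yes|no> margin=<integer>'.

d = (4, -6),  |d|² = 52;  R = 2+5 = 7,  c = 52−7² = 3
v_rel = (-15, -5),  |v_rel|² = 250;  v_rel·d = (-15)·(4) + (-5)·(-6) = -30
250·t² + 60·t + 3 = 0  ⇒  m = (-30)² − 250·3 = 150
m = 150 > 0,  v_rel·d = -30 < 0  ⇒  outside

inside=no margin=150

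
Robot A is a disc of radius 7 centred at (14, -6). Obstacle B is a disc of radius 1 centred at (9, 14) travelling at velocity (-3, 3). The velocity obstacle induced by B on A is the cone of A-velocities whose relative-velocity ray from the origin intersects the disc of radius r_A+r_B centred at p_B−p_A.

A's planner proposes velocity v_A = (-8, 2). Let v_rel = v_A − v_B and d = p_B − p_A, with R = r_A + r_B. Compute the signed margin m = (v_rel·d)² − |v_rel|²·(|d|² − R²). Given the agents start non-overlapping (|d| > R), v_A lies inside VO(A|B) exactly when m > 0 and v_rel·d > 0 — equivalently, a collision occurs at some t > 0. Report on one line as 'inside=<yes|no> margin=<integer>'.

d = (-5, 20),  |d|² = 425;  R = 7+1 = 8,  c = 425−8² = 361
v_rel = (-5, -1),  |v_rel|² = 26;  v_rel·d = (-5)·(-5) + (-1)·(20) = 5
26·t² − 10·t + 361 = 0  ⇒  m = 5² − 26·361 = -9361
m = -9361 < 0,  v_rel·d = 5 > 0  ⇒  outside

inside=no margin=-9361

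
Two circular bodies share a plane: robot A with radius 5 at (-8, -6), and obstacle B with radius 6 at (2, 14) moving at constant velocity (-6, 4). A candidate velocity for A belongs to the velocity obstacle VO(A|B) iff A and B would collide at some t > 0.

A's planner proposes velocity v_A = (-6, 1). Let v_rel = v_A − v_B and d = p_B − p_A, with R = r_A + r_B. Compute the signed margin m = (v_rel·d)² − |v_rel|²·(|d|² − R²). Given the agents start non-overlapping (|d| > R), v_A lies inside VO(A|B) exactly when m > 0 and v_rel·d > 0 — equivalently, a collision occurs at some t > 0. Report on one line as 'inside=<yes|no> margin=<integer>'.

d = (10, 20),  |d|² = 500;  R = 5+6 = 11,  c = 500−11² = 379
v_rel = (0, -3),  |v_rel|² = 9;  v_rel·d = (0)·(10) + (-3)·(20) = -60
9·t² + 120·t + 379 = 0  ⇒  m = (-60)² − 9·379 = 189
m = 189 > 0,  v_rel·d = -60 < 0  ⇒  outside

inside=no margin=189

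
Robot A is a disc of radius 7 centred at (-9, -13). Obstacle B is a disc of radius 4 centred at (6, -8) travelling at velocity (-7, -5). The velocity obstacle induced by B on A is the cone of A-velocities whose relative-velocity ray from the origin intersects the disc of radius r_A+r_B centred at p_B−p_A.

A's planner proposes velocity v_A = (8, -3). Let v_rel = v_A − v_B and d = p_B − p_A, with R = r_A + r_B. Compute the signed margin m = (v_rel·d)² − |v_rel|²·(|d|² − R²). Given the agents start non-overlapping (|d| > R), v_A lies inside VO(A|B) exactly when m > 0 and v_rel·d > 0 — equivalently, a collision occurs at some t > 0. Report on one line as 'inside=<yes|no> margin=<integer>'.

d = (15, 5),  |d|² = 250;  R = 7+4 = 11,  c = 250−11² = 129
v_rel = (15, 2),  |v_rel|² = 229;  v_rel·d = (15)·(15) + (2)·(5) = 235
229·t² − 470·t + 129 = 0  ⇒  m = 235² − 229·129 = 25684
m = 25684 > 0,  v_rel·d = 235 > 0  ⇒  inside

inside=yes margin=25684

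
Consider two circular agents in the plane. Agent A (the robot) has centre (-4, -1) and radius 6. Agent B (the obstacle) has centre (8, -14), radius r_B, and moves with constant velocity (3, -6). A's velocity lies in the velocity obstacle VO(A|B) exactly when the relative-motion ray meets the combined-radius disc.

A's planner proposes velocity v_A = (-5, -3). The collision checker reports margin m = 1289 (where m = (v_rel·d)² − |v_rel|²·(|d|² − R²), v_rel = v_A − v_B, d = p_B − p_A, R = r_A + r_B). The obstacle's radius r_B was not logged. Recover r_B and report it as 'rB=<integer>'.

m = 1289
d = (12, -13);  v_rel = (-8, 3),  |v_rel|² = 73
v_rel×d = (-8)·(-13) − (3)·(12) = 68
since m = R²·73 − 68²:  R² = (4624 + 1289) / 73 = 81
R = √81 = 9  ⇒  r_B = 9 − 6 = 3

rB=3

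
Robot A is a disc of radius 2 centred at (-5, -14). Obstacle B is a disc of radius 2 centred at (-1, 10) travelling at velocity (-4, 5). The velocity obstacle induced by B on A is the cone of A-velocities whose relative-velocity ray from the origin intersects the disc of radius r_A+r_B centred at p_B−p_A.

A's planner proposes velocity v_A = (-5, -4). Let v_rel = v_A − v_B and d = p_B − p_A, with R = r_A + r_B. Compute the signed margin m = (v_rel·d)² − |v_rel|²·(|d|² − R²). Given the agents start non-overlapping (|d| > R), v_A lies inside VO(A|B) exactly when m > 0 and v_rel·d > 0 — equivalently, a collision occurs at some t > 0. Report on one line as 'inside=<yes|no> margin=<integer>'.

d = (4, 24),  |d|² = 592;  R = 2+2 = 4,  c = 592−4² = 576
v_rel = (-1, -9),  |v_rel|² = 82;  v_rel·d = (-1)·(4) + (-9)·(24) = -220
82·t² + 440·t + 576 = 0  ⇒  m = (-220)² − 82·576 = 1168
m = 1168 > 0,  v_rel·d = -220 < 0  ⇒  outside

inside=no margin=1168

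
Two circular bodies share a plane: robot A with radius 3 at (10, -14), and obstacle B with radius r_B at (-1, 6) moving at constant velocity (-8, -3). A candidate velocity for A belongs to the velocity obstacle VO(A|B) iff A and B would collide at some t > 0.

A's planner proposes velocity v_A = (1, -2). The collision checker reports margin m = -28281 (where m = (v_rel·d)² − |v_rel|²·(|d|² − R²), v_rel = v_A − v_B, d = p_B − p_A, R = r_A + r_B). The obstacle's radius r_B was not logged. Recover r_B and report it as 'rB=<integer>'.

m = -28281
d = (-11, 20);  v_rel = (9, 1),  |v_rel|² = 82
v_rel×d = (9)·(20) − (1)·(-11) = 191
since m = R²·82 − 191²:  R² = (36481 + -28281) / 82 = 100
R = √100 = 10  ⇒  r_B = 10 − 3 = 7

rB=7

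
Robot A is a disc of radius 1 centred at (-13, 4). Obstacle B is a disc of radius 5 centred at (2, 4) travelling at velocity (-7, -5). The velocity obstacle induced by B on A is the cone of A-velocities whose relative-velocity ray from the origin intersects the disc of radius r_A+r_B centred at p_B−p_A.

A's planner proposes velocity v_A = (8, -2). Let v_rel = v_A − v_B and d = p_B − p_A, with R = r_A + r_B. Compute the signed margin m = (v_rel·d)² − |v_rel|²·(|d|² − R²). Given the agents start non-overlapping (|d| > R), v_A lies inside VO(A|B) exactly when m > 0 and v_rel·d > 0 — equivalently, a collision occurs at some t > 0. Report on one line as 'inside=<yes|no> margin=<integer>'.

d = (15, 0),  |d|² = 225;  R = 1+5 = 6,  c = 225−6² = 189
v_rel = (15, 3),  |v_rel|² = 234;  v_rel·d = (15)·(15) + (3)·(0) = 225
234·t² − 450·t + 189 = 0  ⇒  m = 225² − 234·189 = 6399
m = 6399 > 0,  v_rel·d = 225 > 0  ⇒  inside

inside=yes margin=6399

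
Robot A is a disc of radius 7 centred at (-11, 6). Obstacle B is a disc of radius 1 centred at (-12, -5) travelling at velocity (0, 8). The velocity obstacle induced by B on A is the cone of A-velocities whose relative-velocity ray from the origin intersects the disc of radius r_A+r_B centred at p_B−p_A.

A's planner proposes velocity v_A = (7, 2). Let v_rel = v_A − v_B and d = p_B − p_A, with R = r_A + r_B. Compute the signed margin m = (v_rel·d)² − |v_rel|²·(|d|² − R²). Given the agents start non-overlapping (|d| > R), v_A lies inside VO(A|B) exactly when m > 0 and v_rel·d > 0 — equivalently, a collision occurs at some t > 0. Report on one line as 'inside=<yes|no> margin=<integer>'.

d = (-1, -11),  |d|² = 122;  R = 7+1 = 8,  c = 122−8² = 58
v_rel = (7, -6),  |v_rel|² = 85;  v_rel·d = (7)·(-1) + (-6)·(-11) = 59
85·t² − 118·t + 58 = 0  ⇒  m = 59² − 85·58 = -1449
m = -1449 < 0,  v_rel·d = 59 > 0  ⇒  outside

inside=no margin=-1449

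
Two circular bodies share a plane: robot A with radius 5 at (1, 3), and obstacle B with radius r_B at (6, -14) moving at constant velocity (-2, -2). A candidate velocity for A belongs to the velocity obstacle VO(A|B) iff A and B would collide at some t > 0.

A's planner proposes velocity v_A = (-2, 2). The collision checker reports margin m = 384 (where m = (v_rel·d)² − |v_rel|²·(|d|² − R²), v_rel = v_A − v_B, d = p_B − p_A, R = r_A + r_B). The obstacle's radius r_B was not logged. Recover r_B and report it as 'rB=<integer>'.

m = 384
d = (5, -17);  v_rel = (0, 4),  |v_rel|² = 16
v_rel×d = (0)·(-17) − (4)·(5) = -20
since m = R²·16 − (-20)²:  R² = (400 + 384) / 16 = 49
R = √49 = 7  ⇒  r_B = 7 − 5 = 2

rB=2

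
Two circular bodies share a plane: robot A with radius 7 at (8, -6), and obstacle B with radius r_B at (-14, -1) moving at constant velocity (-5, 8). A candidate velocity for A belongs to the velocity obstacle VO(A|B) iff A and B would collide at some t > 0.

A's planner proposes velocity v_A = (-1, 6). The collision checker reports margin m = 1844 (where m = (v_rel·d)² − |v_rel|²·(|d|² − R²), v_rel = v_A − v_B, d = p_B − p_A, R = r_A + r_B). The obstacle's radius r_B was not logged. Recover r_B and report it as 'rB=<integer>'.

m = 1844
d = (-22, 5);  v_rel = (4, -2),  |v_rel|² = 20
v_rel×d = (4)·(5) − (-2)·(-22) = -24
since m = R²·20 − (-24)²:  R² = (576 + 1844) / 20 = 121
R = √121 = 11  ⇒  r_B = 11 − 7 = 4

rB=4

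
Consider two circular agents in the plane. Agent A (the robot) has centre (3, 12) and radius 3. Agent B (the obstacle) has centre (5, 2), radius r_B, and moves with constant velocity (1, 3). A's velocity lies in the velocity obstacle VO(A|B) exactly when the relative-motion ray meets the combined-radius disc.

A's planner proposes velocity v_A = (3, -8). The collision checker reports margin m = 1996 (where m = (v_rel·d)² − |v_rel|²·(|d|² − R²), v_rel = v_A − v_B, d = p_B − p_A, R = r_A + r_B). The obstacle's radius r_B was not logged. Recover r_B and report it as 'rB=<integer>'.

m = 1996
d = (2, -10);  v_rel = (2, -11),  |v_rel|² = 125
v_rel×d = (2)·(-10) − (-11)·(2) = 2
since m = R²·125 − 2²:  R² = (4 + 1996) / 125 = 16
R = √16 = 4  ⇒  r_B = 4 − 3 = 1

rB=1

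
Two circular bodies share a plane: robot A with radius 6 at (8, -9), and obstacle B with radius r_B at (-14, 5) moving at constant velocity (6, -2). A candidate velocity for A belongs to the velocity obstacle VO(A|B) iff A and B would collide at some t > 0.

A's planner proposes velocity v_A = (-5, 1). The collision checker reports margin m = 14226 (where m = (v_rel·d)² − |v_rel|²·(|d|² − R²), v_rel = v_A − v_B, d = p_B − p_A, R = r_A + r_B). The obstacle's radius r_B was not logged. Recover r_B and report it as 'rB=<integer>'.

m = 14226
d = (-22, 14);  v_rel = (-11, 3),  |v_rel|² = 130
v_rel×d = (-11)·(14) − (3)·(-22) = -88
since m = R²·130 − (-88)²:  R² = (7744 + 14226) / 130 = 169
R = √169 = 13  ⇒  r_B = 13 − 6 = 7

rB=7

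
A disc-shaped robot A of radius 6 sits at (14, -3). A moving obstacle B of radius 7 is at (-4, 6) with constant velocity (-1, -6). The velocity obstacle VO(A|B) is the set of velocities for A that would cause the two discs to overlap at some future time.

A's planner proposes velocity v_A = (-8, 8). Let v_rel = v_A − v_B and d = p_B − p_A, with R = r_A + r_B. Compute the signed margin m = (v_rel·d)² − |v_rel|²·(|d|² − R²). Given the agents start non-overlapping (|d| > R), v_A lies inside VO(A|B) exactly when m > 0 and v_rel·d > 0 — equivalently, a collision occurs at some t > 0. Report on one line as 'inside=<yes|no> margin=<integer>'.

d = (-18, 9),  |d|² = 405;  R = 6+7 = 13,  c = 405−13² = 236
v_rel = (-7, 14),  |v_rel|² = 245;  v_rel·d = (-7)·(-18) + (14)·(9) = 252
245·t² − 504·t + 236 = 0  ⇒  m = 252² − 245·236 = 5684
m = 5684 > 0,  v_rel·d = 252 > 0  ⇒  inside

inside=yes margin=5684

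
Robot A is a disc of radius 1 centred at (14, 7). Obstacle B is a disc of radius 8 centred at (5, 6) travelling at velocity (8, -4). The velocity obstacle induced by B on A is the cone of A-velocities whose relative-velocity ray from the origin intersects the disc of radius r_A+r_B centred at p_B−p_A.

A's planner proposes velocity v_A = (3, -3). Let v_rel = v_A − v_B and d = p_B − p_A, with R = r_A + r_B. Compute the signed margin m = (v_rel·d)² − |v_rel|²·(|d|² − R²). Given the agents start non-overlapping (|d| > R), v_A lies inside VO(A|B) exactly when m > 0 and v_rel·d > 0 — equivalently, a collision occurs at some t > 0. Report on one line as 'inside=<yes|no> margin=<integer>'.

d = (-9, -1),  |d|² = 82;  R = 1+8 = 9,  c = 82−9² = 1
v_rel = (-5, 1),  |v_rel|² = 26;  v_rel·d = (-5)·(-9) + (1)·(-1) = 44
26·t² − 88·t + 1 = 0  ⇒  m = 44² − 26·1 = 1910
m = 1910 > 0,  v_rel·d = 44 > 0  ⇒  inside

inside=yes margin=1910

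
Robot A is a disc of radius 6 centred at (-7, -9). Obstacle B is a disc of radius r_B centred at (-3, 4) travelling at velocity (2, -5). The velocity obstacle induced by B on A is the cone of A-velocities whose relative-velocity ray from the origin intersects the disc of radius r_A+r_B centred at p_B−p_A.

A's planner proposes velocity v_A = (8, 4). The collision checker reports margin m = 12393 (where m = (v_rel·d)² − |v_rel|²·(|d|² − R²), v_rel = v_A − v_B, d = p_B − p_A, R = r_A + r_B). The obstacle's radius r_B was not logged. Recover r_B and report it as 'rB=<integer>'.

m = 12393
d = (4, 13);  v_rel = (6, 9),  |v_rel|² = 117
v_rel×d = (6)·(13) − (9)·(4) = 42
since m = R²·117 − 42²:  R² = (1764 + 12393) / 117 = 121
R = √121 = 11  ⇒  r_B = 11 − 6 = 5

rB=5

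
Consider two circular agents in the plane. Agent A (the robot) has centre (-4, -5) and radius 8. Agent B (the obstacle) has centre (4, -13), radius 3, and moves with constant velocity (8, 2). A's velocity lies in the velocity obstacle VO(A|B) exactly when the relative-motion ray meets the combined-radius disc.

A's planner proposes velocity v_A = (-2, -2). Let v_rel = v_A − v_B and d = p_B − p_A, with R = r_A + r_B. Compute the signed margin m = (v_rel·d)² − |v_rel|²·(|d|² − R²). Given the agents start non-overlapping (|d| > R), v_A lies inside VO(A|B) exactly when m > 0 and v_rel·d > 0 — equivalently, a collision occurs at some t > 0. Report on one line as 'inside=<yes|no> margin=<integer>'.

d = (8, -8),  |d|² = 128;  R = 8+3 = 11,  c = 128−11² = 7
v_rel = (-10, -4),  |v_rel|² = 116;  v_rel·d = (-10)·(8) + (-4)·(-8) = -48
116·t² + 96·t + 7 = 0  ⇒  m = (-48)² − 116·7 = 1492
m = 1492 > 0,  v_rel·d = -48 < 0  ⇒  outside

inside=no margin=1492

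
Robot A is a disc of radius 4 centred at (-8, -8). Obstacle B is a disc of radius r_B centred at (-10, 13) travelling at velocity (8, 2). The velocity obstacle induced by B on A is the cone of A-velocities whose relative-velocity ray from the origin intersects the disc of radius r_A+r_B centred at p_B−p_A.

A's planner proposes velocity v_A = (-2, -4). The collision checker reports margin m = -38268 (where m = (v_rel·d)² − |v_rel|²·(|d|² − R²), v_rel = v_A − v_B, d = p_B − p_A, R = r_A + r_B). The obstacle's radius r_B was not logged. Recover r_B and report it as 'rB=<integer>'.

m = -38268
d = (-2, 21);  v_rel = (-10, -6),  |v_rel|² = 136
v_rel×d = (-10)·(21) − (-6)·(-2) = -222
since m = R²·136 − (-222)²:  R² = (49284 + -38268) / 136 = 81
R = √81 = 9  ⇒  r_B = 9 − 4 = 5

rB=5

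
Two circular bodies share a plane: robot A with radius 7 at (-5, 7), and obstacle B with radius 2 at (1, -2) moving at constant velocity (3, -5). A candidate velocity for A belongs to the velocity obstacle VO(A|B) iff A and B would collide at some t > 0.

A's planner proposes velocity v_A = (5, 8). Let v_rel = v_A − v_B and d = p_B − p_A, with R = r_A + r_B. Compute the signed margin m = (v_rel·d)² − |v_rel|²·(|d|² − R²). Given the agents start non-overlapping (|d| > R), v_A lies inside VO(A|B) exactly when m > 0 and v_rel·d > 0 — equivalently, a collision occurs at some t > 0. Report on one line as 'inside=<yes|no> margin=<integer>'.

d = (6, -9),  |d|² = 117;  R = 7+2 = 9,  c = 117−9² = 36
v_rel = (2, 13),  |v_rel|² = 173;  v_rel·d = (2)·(6) + (13)·(-9) = -105
173·t² + 210·t + 36 = 0  ⇒  m = (-105)² − 173·36 = 4797
m = 4797 > 0,  v_rel·d = -105 < 0  ⇒  outside

inside=no margin=4797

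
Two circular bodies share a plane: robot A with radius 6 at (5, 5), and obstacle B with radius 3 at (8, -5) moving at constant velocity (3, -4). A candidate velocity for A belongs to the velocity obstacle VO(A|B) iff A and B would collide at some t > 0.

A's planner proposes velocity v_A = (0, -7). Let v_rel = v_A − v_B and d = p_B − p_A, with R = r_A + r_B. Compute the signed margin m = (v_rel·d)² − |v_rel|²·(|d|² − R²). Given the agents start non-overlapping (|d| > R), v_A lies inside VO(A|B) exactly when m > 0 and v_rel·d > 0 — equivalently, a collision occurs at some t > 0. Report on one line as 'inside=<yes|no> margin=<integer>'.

d = (3, -10),  |d|² = 109;  R = 6+3 = 9,  c = 109−9² = 28
v_rel = (-3, -3),  |v_rel|² = 18;  v_rel·d = (-3)·(3) + (-3)·(-10) = 21
18·t² − 42·t + 28 = 0  ⇒  m = 21² − 18·28 = -63
m = -63 < 0,  v_rel·d = 21 > 0  ⇒  outside

inside=no margin=-63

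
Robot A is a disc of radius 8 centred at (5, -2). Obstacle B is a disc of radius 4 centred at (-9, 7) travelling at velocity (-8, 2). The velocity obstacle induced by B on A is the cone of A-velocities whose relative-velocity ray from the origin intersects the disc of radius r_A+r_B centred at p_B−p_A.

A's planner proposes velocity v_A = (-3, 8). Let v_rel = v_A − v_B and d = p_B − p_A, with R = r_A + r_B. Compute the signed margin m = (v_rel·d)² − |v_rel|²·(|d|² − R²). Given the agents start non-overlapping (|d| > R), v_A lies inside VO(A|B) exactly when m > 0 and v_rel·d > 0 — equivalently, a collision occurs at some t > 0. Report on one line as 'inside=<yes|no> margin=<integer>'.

d = (-14, 9),  |d|² = 277;  R = 8+4 = 12,  c = 277−12² = 133
v_rel = (5, 6),  |v_rel|² = 61;  v_rel·d = (5)·(-14) + (6)·(9) = -16
61·t² + 32·t + 133 = 0  ⇒  m = (-16)² − 61·133 = -7857
m = -7857 < 0,  v_rel·d = -16 < 0  ⇒  outside

inside=no margin=-7857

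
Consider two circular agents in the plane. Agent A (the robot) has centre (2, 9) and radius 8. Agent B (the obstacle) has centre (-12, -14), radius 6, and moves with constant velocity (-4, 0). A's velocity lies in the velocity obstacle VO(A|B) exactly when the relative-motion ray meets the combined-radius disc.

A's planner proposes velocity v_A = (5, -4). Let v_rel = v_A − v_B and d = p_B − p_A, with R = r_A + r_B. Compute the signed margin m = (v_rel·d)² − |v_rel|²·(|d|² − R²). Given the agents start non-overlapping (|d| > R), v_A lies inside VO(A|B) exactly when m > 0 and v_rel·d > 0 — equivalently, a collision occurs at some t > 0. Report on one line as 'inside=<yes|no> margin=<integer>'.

d = (-14, -23),  |d|² = 725;  R = 8+6 = 14,  c = 725−14² = 529
v_rel = (9, -4),  |v_rel|² = 97;  v_rel·d = (9)·(-14) + (-4)·(-23) = -34
97·t² + 68·t + 529 = 0  ⇒  m = (-34)² − 97·529 = -50157
m = -50157 < 0,  v_rel·d = -34 < 0  ⇒  outside

inside=no margin=-50157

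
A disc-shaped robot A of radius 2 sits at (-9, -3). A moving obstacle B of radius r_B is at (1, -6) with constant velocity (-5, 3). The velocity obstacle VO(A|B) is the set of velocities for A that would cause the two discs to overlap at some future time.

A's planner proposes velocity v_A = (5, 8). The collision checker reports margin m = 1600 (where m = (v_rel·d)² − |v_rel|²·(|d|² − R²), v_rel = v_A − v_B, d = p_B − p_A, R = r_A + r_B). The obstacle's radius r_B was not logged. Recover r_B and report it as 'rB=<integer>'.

m = 1600
d = (10, -3);  v_rel = (10, 5),  |v_rel|² = 125
v_rel×d = (10)·(-3) − (5)·(10) = -80
since m = R²·125 − (-80)²:  R² = (6400 + 1600) / 125 = 64
R = √64 = 8  ⇒  r_B = 8 − 2 = 6

rB=6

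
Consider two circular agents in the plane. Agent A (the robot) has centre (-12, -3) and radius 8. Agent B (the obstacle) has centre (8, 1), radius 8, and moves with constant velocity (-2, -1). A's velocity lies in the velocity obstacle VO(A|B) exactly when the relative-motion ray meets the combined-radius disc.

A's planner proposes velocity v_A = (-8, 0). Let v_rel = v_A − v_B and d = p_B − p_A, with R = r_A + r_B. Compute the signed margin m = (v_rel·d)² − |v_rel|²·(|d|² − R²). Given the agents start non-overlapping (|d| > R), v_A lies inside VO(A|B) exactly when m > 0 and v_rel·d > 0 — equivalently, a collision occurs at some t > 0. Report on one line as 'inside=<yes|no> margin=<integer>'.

d = (20, 4),  |d|² = 416;  R = 8+8 = 16,  c = 416−16² = 160
v_rel = (-6, 1),  |v_rel|² = 37;  v_rel·d = (-6)·(20) + (1)·(4) = -116
37·t² + 232·t + 160 = 0  ⇒  m = (-116)² − 37·160 = 7536
m = 7536 > 0,  v_rel·d = -116 < 0  ⇒  outside

inside=no margin=7536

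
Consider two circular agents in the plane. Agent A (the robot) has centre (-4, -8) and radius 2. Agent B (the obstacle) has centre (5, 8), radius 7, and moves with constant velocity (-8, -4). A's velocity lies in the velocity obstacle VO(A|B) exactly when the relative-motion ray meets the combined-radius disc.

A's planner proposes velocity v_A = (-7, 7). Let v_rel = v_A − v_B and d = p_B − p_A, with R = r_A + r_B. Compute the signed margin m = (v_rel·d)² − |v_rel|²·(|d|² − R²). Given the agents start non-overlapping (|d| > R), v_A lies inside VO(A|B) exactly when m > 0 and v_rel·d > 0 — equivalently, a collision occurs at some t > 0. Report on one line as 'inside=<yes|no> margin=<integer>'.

d = (9, 16),  |d|² = 337;  R = 2+7 = 9,  c = 337−9² = 256
v_rel = (1, 11),  |v_rel|² = 122;  v_rel·d = (1)·(9) + (11)·(16) = 185
122·t² − 370·t + 256 = 0  ⇒  m = 185² − 122·256 = 2993
m = 2993 > 0,  v_rel·d = 185 > 0  ⇒  inside

inside=yes margin=2993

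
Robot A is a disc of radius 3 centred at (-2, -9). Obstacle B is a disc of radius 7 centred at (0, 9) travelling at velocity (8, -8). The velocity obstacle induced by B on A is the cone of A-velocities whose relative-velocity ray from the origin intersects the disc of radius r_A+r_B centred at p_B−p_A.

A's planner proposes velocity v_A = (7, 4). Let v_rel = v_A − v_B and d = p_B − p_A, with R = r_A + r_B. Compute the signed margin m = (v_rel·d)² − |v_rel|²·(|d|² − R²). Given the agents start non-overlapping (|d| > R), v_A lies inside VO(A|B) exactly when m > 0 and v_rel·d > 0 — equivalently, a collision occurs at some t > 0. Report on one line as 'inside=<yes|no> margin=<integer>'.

d = (2, 18),  |d|² = 328;  R = 3+7 = 10,  c = 328−10² = 228
v_rel = (-1, 12),  |v_rel|² = 145;  v_rel·d = (-1)·(2) + (12)·(18) = 214
145·t² − 428·t + 228 = 0  ⇒  m = 214² − 145·228 = 12736
m = 12736 > 0,  v_rel·d = 214 > 0  ⇒  inside

inside=yes margin=12736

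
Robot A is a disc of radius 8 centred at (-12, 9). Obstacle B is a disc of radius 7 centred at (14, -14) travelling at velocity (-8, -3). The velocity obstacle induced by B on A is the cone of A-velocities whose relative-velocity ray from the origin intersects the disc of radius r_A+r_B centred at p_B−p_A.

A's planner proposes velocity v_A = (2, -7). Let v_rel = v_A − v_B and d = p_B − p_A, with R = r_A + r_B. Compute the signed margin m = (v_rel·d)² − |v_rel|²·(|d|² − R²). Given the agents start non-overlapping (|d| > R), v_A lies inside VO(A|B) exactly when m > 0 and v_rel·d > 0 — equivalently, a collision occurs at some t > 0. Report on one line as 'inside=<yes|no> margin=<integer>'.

d = (26, -23),  |d|² = 1205;  R = 8+7 = 15,  c = 1205−15² = 980
v_rel = (10, -4),  |v_rel|² = 116;  v_rel·d = (10)·(26) + (-4)·(-23) = 352
116·t² − 704·t + 980 = 0  ⇒  m = 352² − 116·980 = 10224
m = 10224 > 0,  v_rel·d = 352 > 0  ⇒  inside

inside=yes margin=10224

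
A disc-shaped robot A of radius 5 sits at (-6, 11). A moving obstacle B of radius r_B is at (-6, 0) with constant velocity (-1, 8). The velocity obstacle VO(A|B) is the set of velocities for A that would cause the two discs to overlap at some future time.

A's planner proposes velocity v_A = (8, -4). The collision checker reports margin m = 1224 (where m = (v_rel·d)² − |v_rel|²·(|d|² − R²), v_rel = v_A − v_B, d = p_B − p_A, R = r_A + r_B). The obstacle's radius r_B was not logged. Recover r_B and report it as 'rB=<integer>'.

m = 1224
d = (0, -11);  v_rel = (9, -12),  |v_rel|² = 225
v_rel×d = (9)·(-11) − (-12)·(0) = -99
since m = R²·225 − (-99)²:  R² = (9801 + 1224) / 225 = 49
R = √49 = 7  ⇒  r_B = 7 − 5 = 2

rB=2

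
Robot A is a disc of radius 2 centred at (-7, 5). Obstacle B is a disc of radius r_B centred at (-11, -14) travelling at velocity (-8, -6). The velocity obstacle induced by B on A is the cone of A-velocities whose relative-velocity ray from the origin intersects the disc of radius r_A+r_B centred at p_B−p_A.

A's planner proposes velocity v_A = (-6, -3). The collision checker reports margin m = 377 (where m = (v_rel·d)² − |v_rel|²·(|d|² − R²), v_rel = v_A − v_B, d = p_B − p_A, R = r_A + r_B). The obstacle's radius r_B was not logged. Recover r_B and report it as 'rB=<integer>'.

m = 377
d = (-4, -19);  v_rel = (2, 3),  |v_rel|² = 13
v_rel×d = (2)·(-19) − (3)·(-4) = -26
since m = R²·13 − (-26)²:  R² = (676 + 377) / 13 = 81
R = √81 = 9  ⇒  r_B = 9 − 2 = 7

rB=7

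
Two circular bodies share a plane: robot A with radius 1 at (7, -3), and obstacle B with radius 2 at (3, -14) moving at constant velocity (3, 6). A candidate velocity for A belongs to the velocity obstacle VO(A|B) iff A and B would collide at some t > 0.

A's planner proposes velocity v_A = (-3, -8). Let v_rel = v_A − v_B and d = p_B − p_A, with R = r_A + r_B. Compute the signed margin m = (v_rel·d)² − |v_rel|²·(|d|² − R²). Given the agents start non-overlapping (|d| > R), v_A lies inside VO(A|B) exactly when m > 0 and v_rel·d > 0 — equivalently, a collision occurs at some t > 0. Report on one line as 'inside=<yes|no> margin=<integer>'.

d = (-4, -11),  |d|² = 137;  R = 1+2 = 3,  c = 137−3² = 128
v_rel = (-6, -14),  |v_rel|² = 232;  v_rel·d = (-6)·(-4) + (-14)·(-11) = 178
232·t² − 356·t + 128 = 0  ⇒  m = 178² − 232·128 = 1988
m = 1988 > 0,  v_rel·d = 178 > 0  ⇒  inside

inside=yes margin=1988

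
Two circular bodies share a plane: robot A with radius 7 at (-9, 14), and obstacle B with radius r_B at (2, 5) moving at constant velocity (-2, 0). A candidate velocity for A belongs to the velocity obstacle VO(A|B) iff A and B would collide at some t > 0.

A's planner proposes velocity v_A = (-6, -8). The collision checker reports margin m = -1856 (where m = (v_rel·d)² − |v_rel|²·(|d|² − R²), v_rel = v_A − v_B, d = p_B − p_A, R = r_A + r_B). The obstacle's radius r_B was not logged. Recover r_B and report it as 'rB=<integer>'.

m = -1856
d = (11, -9);  v_rel = (-4, -8),  |v_rel|² = 80
v_rel×d = (-4)·(-9) − (-8)·(11) = 124
since m = R²·80 − 124²:  R² = (15376 + -1856) / 80 = 169
R = √169 = 13  ⇒  r_B = 13 − 7 = 6

rB=6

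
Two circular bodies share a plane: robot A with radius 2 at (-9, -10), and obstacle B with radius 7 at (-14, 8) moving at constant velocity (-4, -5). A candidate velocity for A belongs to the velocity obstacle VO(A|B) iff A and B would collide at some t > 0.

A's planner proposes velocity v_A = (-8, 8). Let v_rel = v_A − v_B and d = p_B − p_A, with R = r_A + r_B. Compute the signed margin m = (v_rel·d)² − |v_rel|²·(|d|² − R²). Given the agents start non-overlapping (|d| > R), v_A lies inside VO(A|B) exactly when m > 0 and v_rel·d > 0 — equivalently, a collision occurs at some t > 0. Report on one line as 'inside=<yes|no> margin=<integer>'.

d = (-5, 18),  |d|² = 349;  R = 2+7 = 9,  c = 349−9² = 268
v_rel = (-4, 13),  |v_rel|² = 185;  v_rel·d = (-4)·(-5) + (13)·(18) = 254
185·t² − 508·t + 268 = 0  ⇒  m = 254² − 185·268 = 14936
m = 14936 > 0,  v_rel·d = 254 > 0  ⇒  inside

inside=yes margin=14936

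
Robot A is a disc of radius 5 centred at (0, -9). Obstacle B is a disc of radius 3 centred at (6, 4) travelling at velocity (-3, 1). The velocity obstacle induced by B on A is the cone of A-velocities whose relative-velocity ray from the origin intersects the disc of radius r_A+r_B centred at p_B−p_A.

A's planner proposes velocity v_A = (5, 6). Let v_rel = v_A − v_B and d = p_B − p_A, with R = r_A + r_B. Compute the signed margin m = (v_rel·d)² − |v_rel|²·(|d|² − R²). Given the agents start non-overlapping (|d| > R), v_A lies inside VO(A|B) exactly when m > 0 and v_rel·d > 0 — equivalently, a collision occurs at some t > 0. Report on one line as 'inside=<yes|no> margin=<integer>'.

d = (6, 13),  |d|² = 205;  R = 5+3 = 8,  c = 205−8² = 141
v_rel = (8, 5),  |v_rel|² = 89;  v_rel·d = (8)·(6) + (5)·(13) = 113
89·t² − 226·t + 141 = 0  ⇒  m = 113² − 89·141 = 220
m = 220 > 0,  v_rel·d = 113 > 0  ⇒  inside

inside=yes margin=220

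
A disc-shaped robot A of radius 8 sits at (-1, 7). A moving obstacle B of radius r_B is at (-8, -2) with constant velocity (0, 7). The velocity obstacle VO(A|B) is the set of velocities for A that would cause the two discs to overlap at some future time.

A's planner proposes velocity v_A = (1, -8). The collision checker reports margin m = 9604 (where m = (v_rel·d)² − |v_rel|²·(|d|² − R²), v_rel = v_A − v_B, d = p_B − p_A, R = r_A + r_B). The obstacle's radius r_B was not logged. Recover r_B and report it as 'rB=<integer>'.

m = 9604
d = (-7, -9);  v_rel = (1, -15),  |v_rel|² = 226
v_rel×d = (1)·(-9) − (-15)·(-7) = -114
since m = R²·226 − (-114)²:  R² = (12996 + 9604) / 226 = 100
R = √100 = 10  ⇒  r_B = 10 − 8 = 2

rB=2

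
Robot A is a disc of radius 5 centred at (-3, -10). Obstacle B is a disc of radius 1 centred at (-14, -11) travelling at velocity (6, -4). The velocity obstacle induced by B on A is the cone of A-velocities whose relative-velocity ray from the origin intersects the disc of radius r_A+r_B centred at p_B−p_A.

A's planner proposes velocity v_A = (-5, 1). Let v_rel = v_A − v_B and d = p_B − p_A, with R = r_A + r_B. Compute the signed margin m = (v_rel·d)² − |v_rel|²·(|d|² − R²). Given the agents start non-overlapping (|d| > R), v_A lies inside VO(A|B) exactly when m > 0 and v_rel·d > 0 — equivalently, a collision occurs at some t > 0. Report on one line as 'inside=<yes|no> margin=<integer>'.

d = (-11, -1),  |d|² = 122;  R = 5+1 = 6,  c = 122−6² = 86
v_rel = (-11, 5),  |v_rel|² = 146;  v_rel·d = (-11)·(-11) + (5)·(-1) = 116
146·t² − 232·t + 86 = 0  ⇒  m = 116² − 146·86 = 900
m = 900 > 0,  v_rel·d = 116 > 0  ⇒  inside

inside=yes margin=900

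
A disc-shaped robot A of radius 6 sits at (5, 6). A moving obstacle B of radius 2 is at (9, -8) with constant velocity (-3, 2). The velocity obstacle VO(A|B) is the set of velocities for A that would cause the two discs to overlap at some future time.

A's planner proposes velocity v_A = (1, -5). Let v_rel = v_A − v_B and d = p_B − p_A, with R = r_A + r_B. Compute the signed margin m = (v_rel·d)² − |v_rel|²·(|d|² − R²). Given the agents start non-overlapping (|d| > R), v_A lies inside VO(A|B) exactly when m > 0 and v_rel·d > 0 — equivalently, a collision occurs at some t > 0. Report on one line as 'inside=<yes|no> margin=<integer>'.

d = (4, -14),  |d|² = 212;  R = 6+2 = 8,  c = 212−8² = 148
v_rel = (4, -7),  |v_rel|² = 65;  v_rel·d = (4)·(4) + (-7)·(-14) = 114
65·t² − 228·t + 148 = 0  ⇒  m = 114² − 65·148 = 3376
m = 3376 > 0,  v_rel·d = 114 > 0  ⇒  inside

inside=yes margin=3376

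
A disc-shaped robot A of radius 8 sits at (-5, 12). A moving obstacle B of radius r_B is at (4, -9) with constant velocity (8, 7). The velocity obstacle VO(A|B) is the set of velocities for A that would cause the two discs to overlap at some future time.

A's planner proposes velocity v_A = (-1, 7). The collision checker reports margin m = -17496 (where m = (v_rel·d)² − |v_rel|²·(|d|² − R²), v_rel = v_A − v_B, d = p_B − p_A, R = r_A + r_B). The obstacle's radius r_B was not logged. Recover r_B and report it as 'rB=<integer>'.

m = -17496
d = (9, -21);  v_rel = (-9, 0),  |v_rel|² = 81
v_rel×d = (-9)·(-21) − (0)·(9) = 189
since m = R²·81 − 189²:  R² = (35721 + -17496) / 81 = 225
R = √225 = 15  ⇒  r_B = 15 − 8 = 7

rB=7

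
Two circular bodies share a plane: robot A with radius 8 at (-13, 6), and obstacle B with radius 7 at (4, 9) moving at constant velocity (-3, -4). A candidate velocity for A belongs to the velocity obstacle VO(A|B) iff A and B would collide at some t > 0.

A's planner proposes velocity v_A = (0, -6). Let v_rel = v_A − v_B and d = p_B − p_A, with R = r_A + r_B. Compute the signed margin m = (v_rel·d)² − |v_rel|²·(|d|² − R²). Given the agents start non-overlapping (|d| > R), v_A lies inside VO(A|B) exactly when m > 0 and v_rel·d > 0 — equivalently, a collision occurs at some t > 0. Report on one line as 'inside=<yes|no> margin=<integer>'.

d = (17, 3),  |d|² = 298;  R = 8+7 = 15,  c = 298−15² = 73
v_rel = (3, -2),  |v_rel|² = 13;  v_rel·d = (3)·(17) + (-2)·(3) = 45
13·t² − 90·t + 73 = 0  ⇒  m = 45² − 13·73 = 1076
m = 1076 > 0,  v_rel·d = 45 > 0  ⇒  inside

inside=yes margin=1076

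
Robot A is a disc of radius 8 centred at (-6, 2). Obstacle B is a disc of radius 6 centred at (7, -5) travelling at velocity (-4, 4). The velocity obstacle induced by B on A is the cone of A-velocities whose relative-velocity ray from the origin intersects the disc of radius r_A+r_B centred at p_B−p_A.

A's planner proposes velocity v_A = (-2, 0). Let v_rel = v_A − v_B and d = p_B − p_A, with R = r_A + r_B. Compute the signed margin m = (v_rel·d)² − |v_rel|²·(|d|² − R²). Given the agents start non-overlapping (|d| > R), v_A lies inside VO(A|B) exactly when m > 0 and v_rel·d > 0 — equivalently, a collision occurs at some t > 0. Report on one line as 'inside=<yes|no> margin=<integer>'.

d = (13, -7),  |d|² = 218;  R = 8+6 = 14,  c = 218−14² = 22
v_rel = (2, -4),  |v_rel|² = 20;  v_rel·d = (2)·(13) + (-4)·(-7) = 54
20·t² − 108·t + 22 = 0  ⇒  m = 54² − 20·22 = 2476
m = 2476 > 0,  v_rel·d = 54 > 0  ⇒  inside

inside=yes margin=2476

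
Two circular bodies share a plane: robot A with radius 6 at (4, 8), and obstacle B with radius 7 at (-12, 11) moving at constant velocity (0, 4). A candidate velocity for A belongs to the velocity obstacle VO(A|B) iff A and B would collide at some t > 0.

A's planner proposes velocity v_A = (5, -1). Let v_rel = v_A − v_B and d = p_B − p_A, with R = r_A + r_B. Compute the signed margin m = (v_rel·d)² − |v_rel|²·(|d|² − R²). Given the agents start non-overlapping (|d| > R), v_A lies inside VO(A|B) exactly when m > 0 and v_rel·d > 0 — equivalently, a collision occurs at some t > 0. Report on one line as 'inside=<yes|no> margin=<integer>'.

d = (-16, 3),  |d|² = 265;  R = 6+7 = 13,  c = 265−13² = 96
v_rel = (5, -5),  |v_rel|² = 50;  v_rel·d = (5)·(-16) + (-5)·(3) = -95
50·t² + 190·t + 96 = 0  ⇒  m = (-95)² − 50·96 = 4225
m = 4225 > 0,  v_rel·d = -95 < 0  ⇒  outside

inside=no margin=4225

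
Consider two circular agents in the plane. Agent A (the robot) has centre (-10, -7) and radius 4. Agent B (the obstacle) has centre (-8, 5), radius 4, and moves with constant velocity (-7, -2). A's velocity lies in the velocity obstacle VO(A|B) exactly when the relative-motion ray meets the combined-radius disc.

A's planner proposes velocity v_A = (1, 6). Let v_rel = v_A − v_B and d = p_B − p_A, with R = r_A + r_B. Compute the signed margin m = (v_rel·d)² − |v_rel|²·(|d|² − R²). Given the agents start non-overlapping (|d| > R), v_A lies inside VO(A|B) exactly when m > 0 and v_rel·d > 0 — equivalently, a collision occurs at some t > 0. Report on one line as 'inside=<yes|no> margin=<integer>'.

d = (2, 12),  |d|² = 148;  R = 4+4 = 8,  c = 148−8² = 84
v_rel = (8, 8),  |v_rel|² = 128;  v_rel·d = (8)·(2) + (8)·(12) = 112
128·t² − 224·t + 84 = 0  ⇒  m = 112² − 128·84 = 1792
m = 1792 > 0,  v_rel·d = 112 > 0  ⇒  inside

inside=yes margin=1792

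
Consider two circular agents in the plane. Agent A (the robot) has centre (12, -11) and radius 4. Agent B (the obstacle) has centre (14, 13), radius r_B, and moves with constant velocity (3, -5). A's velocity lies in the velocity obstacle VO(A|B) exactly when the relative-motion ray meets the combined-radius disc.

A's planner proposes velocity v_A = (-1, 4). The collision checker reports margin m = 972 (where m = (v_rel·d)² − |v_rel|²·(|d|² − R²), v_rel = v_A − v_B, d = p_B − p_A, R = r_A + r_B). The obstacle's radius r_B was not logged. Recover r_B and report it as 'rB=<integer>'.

m = 972
d = (2, 24);  v_rel = (-4, 9),  |v_rel|² = 97
v_rel×d = (-4)·(24) − (9)·(2) = -114
since m = R²·97 − (-114)²:  R² = (12996 + 972) / 97 = 144
R = √144 = 12  ⇒  r_B = 12 − 4 = 8

rB=8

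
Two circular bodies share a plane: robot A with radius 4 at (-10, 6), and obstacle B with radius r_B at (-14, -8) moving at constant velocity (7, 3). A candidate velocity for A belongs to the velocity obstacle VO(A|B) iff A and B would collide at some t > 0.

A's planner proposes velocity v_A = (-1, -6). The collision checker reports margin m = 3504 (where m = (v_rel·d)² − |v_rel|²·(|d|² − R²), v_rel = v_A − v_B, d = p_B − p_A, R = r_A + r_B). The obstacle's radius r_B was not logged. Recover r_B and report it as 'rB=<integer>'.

m = 3504
d = (-4, -14);  v_rel = (-8, -9),  |v_rel|² = 145
v_rel×d = (-8)·(-14) − (-9)·(-4) = 76
since m = R²·145 − 76²:  R² = (5776 + 3504) / 145 = 64
R = √64 = 8  ⇒  r_B = 8 − 4 = 4

rB=4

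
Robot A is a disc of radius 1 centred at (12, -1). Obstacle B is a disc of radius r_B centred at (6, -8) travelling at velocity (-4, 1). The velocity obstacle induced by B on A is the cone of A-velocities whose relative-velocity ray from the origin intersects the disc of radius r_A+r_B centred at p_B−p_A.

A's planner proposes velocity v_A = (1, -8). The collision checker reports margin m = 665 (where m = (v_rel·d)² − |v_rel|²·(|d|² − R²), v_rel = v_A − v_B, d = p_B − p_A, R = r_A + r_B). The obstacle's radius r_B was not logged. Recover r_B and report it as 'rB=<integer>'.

m = 665
d = (-6, -7);  v_rel = (5, -9),  |v_rel|² = 106
v_rel×d = (5)·(-7) − (-9)·(-6) = -89
since m = R²·106 − (-89)²:  R² = (7921 + 665) / 106 = 81
R = √81 = 9  ⇒  r_B = 9 − 1 = 8

rB=8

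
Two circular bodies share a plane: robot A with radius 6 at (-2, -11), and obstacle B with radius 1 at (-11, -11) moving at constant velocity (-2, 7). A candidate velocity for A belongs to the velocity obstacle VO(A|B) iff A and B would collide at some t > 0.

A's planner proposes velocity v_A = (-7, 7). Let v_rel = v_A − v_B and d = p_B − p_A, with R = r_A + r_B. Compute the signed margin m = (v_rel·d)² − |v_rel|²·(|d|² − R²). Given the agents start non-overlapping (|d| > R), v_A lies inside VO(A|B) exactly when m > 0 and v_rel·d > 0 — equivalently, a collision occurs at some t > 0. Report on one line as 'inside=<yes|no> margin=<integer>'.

d = (-9, 0),  |d|² = 81;  R = 6+1 = 7,  c = 81−7² = 32
v_rel = (-5, 0),  |v_rel|² = 25;  v_rel·d = (-5)·(-9) + (0)·(0) = 45
25·t² − 90·t + 32 = 0  ⇒  m = 45² − 25·32 = 1225
m = 1225 > 0,  v_rel·d = 45 > 0  ⇒  inside

inside=yes margin=1225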